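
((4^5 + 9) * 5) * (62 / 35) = 64046 / 7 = 9149.43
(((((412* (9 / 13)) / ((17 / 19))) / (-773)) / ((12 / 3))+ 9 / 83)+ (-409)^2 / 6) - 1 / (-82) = 48623991866432 / 1744034097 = 27880.18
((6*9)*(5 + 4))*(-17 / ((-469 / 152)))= 1255824 / 469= 2677.66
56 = 56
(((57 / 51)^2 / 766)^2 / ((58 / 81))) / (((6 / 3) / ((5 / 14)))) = 52780005 / 79586471350624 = 0.00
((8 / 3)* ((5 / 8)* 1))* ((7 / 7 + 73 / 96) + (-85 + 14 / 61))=-2430535 / 17568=-138.35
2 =2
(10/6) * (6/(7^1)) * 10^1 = 100/7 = 14.29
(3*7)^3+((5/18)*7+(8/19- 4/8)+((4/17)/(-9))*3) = 9262.79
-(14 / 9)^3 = -2744 / 729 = -3.76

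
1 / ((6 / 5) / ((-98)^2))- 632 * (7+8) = -4430 / 3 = -1476.67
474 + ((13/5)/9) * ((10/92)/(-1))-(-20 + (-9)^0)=204089/414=492.97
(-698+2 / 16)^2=31169889 / 64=487029.52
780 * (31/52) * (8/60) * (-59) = -3658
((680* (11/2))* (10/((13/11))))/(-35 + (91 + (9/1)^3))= 82280/2041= 40.31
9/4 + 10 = 49/4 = 12.25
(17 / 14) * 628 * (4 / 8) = 381.29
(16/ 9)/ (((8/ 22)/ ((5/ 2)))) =110/ 9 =12.22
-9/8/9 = -1/8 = -0.12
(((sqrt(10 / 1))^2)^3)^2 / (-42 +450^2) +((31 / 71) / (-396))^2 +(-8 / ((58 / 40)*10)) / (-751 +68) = 2610030894683225489 / 528335098485415056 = 4.94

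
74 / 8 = 37 / 4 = 9.25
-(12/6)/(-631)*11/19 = 22/11989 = 0.00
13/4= 3.25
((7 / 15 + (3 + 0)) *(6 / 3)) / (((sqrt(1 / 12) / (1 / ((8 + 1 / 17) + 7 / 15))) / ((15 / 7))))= 26520 *sqrt(3) / 7609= 6.04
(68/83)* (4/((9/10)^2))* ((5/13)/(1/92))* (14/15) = 133.62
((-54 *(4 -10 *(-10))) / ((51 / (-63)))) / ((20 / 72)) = 2122848 / 85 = 24974.68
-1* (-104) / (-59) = -104 / 59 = -1.76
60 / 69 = 20 / 23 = 0.87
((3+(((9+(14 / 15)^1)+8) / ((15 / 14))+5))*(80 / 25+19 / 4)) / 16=147499 / 12000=12.29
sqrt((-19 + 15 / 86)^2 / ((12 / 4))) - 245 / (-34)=245 / 34 + 1619*sqrt(3) / 258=18.07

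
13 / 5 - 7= -22 / 5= -4.40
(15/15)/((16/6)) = 3/8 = 0.38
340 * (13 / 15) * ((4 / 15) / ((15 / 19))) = 99.53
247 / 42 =5.88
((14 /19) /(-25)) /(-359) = 14 /170525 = 0.00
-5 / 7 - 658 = -4611 / 7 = -658.71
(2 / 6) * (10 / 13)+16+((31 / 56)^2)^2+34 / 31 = 207444262969 / 11889905664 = 17.45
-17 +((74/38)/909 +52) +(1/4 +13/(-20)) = 2988068/86355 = 34.60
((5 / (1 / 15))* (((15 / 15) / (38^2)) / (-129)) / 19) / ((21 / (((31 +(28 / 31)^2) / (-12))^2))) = -23370765625 / 3294714687388992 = -0.00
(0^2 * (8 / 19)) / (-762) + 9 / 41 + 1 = 50 / 41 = 1.22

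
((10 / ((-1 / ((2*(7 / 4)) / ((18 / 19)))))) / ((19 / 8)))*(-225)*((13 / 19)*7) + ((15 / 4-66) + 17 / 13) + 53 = 16554153 / 988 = 16755.22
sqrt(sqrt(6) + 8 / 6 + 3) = sqrt(9 * sqrt(6) + 39) / 3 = 2.60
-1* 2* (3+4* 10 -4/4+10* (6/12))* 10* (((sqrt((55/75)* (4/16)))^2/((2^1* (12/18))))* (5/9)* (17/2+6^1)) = -74965/72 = -1041.18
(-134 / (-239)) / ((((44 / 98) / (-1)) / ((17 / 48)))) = -55811 / 126192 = -0.44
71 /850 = 0.08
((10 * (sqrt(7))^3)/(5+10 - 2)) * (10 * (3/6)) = 350 * sqrt(7)/13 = 71.23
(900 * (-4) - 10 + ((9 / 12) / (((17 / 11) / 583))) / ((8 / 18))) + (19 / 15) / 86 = -521653421 / 175440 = -2973.40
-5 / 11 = -0.45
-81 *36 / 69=-972 / 23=-42.26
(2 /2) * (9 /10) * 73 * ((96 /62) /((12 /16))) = 21024 /155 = 135.64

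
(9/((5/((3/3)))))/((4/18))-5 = 3.10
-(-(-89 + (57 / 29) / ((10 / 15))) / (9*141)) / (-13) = 4991 / 956826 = 0.01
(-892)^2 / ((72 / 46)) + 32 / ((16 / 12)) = 4575284 / 9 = 508364.89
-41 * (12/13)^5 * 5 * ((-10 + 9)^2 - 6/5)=10202112/371293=27.48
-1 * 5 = -5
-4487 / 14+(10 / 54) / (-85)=-294221 / 918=-320.50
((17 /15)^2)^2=83521 /50625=1.65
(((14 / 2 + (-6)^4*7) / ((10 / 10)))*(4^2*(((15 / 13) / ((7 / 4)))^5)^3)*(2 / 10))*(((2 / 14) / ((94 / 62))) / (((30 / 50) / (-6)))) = -604951285595111424000000000000000 / 11421384249710605774873515151997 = -52.97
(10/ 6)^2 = 25/ 9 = 2.78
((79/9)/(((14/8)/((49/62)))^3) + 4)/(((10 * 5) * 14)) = 322313/46920825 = 0.01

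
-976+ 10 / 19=-18534 / 19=-975.47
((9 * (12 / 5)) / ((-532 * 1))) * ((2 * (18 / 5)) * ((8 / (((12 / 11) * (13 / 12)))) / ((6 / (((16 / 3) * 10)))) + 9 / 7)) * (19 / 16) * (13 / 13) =-1358991 / 63700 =-21.33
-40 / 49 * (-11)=440 / 49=8.98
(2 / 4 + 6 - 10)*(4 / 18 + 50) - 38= -1924 / 9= -213.78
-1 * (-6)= 6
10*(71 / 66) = 10.76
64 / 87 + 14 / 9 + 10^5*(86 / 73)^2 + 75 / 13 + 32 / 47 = 117952180114091 / 849820959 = 138796.51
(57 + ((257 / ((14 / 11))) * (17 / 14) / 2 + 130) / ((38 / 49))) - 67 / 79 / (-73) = 670993517 / 1753168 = 382.73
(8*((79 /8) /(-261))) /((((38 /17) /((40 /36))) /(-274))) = 1839910 /44631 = 41.22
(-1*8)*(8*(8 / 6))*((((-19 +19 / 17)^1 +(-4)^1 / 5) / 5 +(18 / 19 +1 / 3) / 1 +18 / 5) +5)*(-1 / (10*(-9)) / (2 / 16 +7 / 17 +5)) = -1.05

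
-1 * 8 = -8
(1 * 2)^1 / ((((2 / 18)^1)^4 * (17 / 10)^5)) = 1312200000 / 1419857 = 924.18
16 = 16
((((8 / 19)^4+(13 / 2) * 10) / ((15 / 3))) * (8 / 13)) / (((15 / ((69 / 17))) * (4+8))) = 129949402 / 720023525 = 0.18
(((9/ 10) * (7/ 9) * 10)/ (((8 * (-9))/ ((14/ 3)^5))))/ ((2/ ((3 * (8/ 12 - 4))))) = 2352980/ 2187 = 1075.89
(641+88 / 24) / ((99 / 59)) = 114106 / 297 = 384.20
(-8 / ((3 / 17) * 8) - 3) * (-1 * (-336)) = -2912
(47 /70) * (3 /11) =141 /770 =0.18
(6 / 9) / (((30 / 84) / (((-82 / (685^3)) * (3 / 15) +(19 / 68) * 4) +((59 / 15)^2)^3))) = 51643037774767820248 / 7468776030234375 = 6914.52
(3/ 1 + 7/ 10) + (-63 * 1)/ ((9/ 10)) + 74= 77/ 10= 7.70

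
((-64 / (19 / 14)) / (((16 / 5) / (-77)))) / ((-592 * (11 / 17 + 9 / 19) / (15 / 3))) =-229075 / 26788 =-8.55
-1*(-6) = 6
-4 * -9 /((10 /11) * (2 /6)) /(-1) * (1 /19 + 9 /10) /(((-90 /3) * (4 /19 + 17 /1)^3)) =718751 /971271750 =0.00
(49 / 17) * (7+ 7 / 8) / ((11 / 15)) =46305 / 1496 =30.95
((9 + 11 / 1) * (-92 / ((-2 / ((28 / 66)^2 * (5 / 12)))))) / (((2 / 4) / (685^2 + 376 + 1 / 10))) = 23521797320 / 363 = 64798339.72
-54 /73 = -0.74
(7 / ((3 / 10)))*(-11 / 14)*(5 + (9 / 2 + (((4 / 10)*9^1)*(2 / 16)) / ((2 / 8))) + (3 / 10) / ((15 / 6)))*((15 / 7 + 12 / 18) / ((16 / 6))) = -370579 / 1680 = -220.58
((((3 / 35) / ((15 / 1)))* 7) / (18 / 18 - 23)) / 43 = -0.00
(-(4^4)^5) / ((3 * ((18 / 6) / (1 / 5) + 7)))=-549755813888 / 33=-16659267087.52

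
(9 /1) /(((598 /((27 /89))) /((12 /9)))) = 162 /26611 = 0.01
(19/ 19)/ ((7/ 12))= 12/ 7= 1.71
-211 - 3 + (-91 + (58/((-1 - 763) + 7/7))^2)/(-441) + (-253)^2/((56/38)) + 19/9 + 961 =45374583100705/1026946116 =44184.00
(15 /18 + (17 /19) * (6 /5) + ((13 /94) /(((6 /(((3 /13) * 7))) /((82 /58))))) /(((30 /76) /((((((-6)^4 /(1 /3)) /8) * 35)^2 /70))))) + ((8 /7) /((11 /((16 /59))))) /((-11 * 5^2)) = 107005626619776319 /194122617150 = 551226.99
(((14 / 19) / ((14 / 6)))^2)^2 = 1296 / 130321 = 0.01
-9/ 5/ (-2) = 0.90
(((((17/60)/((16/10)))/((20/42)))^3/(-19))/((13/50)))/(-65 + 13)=1685159/8417443840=0.00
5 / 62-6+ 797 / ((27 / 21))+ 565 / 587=201418535 / 327546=614.93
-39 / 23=-1.70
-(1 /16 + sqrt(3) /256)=-1 /16 - sqrt(3) /256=-0.07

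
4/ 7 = 0.57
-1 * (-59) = 59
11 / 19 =0.58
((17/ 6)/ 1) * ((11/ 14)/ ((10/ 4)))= 187/ 210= 0.89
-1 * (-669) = 669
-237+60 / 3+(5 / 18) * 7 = -3871 / 18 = -215.06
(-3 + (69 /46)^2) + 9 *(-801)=-28839 /4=-7209.75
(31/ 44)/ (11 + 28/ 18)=279/ 4972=0.06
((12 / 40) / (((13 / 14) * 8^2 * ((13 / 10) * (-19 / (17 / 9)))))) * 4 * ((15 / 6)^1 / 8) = -595 / 1233024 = -0.00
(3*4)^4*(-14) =-290304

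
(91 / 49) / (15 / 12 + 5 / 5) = 52 / 63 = 0.83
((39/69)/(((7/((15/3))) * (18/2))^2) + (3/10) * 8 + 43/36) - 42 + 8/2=-62809099/1825740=-34.40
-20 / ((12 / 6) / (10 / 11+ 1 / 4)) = -255 / 22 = -11.59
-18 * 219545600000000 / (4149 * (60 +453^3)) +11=-10235.11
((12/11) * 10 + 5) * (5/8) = 875/88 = 9.94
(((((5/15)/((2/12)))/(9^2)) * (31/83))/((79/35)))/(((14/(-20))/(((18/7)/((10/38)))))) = -23560/413091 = -0.06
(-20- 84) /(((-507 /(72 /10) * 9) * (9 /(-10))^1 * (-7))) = 64 /2457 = 0.03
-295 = -295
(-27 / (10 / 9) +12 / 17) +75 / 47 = -175767 / 7990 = -22.00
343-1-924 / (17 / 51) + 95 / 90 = -2428.94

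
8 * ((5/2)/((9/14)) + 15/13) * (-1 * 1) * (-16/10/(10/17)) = 64192/585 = 109.73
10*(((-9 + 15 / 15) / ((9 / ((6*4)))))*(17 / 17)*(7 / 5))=-896 / 3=-298.67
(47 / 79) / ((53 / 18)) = 846 / 4187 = 0.20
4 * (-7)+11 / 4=-101 / 4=-25.25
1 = 1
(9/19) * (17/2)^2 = 2601/76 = 34.22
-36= -36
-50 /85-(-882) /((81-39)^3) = -823 /1428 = -0.58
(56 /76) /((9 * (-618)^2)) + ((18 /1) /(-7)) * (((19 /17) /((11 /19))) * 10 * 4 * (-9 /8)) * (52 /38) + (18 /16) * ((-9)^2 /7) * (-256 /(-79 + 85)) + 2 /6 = -10661030918963 /42744743118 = -249.41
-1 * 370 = -370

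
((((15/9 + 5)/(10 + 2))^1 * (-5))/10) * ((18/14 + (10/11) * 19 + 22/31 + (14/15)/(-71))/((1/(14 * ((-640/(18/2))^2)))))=-20049562419200/52949457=-378654.73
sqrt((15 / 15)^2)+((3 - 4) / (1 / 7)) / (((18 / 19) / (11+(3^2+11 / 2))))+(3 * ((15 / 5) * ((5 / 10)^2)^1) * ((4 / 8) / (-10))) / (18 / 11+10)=-5757737 / 30720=-187.43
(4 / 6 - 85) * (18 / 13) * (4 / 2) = -3036 / 13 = -233.54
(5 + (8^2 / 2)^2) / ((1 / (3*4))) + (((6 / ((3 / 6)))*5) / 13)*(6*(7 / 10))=160776 / 13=12367.38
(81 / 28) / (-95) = -81 / 2660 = -0.03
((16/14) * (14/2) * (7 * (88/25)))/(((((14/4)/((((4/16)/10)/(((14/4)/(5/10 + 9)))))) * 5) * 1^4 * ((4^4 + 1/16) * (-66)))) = -2432/53773125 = -0.00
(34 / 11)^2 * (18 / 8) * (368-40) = 853128 / 121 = 7050.64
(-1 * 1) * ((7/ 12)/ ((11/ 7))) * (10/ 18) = -245/ 1188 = -0.21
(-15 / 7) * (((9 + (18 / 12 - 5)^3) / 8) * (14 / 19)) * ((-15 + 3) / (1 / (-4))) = 12195 / 38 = 320.92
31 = 31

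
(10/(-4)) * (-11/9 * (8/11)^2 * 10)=1600/99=16.16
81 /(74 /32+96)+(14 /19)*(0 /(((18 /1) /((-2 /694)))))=1296 /1573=0.82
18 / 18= 1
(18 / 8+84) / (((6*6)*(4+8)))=115 / 576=0.20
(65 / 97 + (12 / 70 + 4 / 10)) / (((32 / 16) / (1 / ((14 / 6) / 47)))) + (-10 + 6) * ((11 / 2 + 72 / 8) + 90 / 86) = -20307935 / 408758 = -49.68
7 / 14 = 1 / 2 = 0.50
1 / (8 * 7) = 1 / 56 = 0.02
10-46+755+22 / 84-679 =1691 / 42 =40.26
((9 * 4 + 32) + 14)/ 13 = 82/ 13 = 6.31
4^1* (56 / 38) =112 / 19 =5.89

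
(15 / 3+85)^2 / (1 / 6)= 48600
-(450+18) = -468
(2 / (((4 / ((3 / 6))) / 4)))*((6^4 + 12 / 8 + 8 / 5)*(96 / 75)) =207856 / 125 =1662.85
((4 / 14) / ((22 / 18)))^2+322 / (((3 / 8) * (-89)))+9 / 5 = -61685593 / 7915215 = -7.79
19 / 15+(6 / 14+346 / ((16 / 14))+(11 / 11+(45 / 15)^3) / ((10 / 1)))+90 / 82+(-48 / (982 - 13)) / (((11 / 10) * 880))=207517524589 / 673009260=308.34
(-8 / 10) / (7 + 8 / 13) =-0.11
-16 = -16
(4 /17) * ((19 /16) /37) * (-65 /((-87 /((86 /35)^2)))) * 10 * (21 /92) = 456703 /5873602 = 0.08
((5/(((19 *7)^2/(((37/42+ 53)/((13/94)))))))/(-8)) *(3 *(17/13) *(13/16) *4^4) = -18081370/1609699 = -11.23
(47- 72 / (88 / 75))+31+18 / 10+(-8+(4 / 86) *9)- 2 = 20942 / 2365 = 8.85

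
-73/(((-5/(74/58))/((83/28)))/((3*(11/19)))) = 7398039/77140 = 95.90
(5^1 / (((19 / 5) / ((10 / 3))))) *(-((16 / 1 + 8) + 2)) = -6500 / 57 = -114.04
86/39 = 2.21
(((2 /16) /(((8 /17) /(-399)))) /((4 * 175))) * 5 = -969 /1280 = -0.76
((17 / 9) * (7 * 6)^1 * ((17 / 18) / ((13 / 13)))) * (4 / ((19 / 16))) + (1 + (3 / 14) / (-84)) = 50953607 / 201096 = 253.38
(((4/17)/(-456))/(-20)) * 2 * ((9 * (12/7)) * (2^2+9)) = 117/11305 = 0.01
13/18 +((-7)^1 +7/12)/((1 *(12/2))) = -25/72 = -0.35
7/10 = 0.70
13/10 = 1.30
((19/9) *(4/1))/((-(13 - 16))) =76/27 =2.81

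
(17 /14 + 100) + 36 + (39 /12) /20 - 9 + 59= 104931 /560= 187.38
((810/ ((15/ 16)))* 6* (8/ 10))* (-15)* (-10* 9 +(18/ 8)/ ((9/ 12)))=5412096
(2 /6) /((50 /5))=1 /30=0.03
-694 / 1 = -694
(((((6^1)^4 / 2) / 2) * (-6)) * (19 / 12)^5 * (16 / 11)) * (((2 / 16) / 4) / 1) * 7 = -17332693 / 2816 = -6155.08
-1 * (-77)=77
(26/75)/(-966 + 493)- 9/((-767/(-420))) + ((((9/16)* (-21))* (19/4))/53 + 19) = 13.01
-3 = -3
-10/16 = -5/8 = -0.62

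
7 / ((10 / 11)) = 77 / 10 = 7.70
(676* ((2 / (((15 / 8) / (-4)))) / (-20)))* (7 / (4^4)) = 1183 / 300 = 3.94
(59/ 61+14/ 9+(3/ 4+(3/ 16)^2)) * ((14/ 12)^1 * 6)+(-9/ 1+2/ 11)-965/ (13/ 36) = -53419336235/ 20097792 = -2657.97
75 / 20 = 15 / 4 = 3.75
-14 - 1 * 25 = -39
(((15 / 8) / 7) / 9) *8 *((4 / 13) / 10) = 2 / 273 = 0.01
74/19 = 3.89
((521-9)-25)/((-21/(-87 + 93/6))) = 69641/42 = 1658.12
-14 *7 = -98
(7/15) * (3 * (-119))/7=-119/5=-23.80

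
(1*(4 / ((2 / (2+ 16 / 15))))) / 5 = 1.23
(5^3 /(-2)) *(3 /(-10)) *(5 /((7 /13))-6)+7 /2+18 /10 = 9367 /140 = 66.91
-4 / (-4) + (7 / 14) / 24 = 49 / 48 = 1.02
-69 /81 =-23 /27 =-0.85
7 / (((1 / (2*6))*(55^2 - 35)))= 42 / 1495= 0.03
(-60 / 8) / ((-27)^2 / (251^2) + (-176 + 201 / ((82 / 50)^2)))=1588570215 / 21446995564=0.07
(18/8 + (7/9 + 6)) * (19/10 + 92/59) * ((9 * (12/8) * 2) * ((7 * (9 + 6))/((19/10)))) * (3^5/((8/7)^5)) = 853362183184875/146931712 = 5807882.94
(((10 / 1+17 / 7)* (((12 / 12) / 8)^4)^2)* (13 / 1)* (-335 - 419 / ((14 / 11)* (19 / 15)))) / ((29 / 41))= -253033755 / 31239176192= -0.01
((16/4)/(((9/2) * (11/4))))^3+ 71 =68923997/970299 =71.03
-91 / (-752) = 91 / 752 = 0.12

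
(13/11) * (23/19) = 1.43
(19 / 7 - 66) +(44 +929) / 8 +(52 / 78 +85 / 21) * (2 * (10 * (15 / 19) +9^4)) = 65961225 / 1064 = 61993.63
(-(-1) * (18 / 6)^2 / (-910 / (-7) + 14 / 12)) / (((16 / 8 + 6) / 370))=4995 / 1574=3.17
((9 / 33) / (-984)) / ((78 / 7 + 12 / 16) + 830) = -7 / 21262846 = -0.00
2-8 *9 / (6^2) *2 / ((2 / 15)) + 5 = -23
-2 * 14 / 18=-14 / 9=-1.56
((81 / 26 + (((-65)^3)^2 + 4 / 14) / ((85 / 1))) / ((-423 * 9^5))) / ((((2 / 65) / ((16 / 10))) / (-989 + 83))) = 921183093085132 / 550435095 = 1673554.43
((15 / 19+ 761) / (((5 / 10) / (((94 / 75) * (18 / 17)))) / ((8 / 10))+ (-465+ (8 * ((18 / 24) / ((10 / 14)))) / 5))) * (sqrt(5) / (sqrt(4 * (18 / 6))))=-272111200 * sqrt(15) / 991978049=-1.06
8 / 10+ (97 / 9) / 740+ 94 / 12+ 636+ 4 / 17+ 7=14761243 / 22644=651.88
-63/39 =-21/13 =-1.62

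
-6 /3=-2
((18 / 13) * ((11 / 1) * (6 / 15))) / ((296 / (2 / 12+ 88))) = 17457 / 9620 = 1.81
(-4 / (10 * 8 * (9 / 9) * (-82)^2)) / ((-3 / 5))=1 / 80688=0.00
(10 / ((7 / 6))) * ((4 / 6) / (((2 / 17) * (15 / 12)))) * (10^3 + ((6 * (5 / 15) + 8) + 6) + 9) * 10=2788000 / 7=398285.71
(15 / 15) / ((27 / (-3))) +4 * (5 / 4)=44 / 9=4.89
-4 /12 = -1 /3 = -0.33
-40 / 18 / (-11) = 20 / 99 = 0.20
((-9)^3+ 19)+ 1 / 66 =-46859 / 66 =-709.98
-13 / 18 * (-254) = 1651 / 9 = 183.44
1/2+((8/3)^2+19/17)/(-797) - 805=-196205587/243882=-804.51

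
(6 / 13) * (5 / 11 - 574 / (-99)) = 1238 / 429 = 2.89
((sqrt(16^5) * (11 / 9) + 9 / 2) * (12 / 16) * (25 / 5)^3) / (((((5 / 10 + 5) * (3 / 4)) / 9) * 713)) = 122875 / 341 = 360.34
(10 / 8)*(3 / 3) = 5 / 4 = 1.25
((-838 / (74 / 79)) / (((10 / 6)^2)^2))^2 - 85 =7143276476636 / 534765625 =13357.77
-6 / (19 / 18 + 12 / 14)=-756 / 241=-3.14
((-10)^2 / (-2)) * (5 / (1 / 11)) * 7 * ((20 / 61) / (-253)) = 35000 / 1403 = 24.95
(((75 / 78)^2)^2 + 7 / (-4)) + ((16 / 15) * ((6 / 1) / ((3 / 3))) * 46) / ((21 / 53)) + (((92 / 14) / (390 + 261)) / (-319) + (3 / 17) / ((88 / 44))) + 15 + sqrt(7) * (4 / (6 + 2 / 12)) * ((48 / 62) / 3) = 192 * sqrt(7) / 1147 + 42755706441292291 / 56465350621680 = 757.65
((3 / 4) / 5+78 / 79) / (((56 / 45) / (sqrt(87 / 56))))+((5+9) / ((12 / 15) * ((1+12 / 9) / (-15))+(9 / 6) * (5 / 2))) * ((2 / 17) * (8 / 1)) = 16173 * sqrt(1218) / 495488+201600 / 55471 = 4.77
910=910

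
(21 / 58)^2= 441 / 3364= 0.13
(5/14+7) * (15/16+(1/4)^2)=103/14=7.36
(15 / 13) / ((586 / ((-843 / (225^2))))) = -281 / 8570250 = -0.00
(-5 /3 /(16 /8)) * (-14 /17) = 0.69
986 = 986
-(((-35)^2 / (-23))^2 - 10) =-1495335 / 529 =-2826.72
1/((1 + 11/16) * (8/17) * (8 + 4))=17/162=0.10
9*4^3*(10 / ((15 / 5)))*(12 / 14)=11520 / 7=1645.71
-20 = -20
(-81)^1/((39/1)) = -27/13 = -2.08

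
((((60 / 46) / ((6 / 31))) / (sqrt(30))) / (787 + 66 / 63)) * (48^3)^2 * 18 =23886343176192 * sqrt(30) / 380627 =343724669.40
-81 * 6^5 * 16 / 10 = -5038848 / 5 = -1007769.60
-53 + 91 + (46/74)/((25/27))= 35771/925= 38.67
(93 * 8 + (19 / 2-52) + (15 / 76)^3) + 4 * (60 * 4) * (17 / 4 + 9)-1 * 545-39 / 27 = 12875.06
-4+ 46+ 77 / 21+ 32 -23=164 / 3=54.67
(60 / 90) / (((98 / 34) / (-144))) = -1632 / 49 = -33.31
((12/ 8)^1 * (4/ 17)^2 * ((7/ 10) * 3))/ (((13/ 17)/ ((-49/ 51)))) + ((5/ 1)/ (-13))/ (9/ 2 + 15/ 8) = -15748/ 56355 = -0.28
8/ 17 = 0.47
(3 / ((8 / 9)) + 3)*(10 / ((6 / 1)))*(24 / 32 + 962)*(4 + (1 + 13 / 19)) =8838045 / 152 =58145.03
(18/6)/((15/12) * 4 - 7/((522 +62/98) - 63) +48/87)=653138/1205365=0.54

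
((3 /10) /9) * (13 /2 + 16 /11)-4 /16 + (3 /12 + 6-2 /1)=563 /132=4.27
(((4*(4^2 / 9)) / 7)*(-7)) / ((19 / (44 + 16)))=-1280 / 57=-22.46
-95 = -95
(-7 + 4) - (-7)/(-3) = -16/3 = -5.33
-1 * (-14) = 14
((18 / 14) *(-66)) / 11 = -54 / 7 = -7.71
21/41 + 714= 29295/41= 714.51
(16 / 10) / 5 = 8 / 25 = 0.32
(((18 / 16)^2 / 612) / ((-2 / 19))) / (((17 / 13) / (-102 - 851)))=2118519 / 147968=14.32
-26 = -26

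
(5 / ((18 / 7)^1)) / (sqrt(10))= 7 * sqrt(10) / 36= 0.61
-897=-897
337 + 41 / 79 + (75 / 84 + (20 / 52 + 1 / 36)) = 338.82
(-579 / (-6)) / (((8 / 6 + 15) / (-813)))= -4803.34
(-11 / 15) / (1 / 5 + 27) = -11 / 408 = -0.03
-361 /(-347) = 361 /347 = 1.04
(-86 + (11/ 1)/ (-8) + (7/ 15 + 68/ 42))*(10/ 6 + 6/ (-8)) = -262691/ 3360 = -78.18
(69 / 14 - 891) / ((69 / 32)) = -410.93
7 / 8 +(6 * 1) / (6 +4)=59 / 40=1.48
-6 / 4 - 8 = -19 / 2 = -9.50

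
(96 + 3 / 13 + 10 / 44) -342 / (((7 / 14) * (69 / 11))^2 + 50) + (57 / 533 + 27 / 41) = 31075803995 / 339596686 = 91.51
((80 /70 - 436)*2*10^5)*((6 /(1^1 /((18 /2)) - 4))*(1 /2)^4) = 410940000 /49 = 8386530.61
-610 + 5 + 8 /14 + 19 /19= -603.43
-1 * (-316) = 316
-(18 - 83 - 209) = 274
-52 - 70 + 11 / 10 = -1209 / 10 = -120.90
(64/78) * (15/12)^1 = 40/39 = 1.03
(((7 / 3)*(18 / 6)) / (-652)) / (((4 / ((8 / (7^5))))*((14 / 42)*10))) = -3 / 7827260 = -0.00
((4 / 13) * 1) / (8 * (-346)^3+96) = -1 / 1076964824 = -0.00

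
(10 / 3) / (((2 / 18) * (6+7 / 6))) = 180 / 43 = 4.19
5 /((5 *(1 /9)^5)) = 59049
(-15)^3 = -3375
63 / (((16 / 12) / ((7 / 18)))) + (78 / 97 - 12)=5571 / 776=7.18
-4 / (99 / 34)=-136 / 99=-1.37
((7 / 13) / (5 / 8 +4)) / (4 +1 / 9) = 504 / 17797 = 0.03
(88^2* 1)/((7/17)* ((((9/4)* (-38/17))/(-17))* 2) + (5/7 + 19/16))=4261182464/1180533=3609.54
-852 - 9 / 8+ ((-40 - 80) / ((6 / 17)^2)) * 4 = -112955 / 24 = -4706.46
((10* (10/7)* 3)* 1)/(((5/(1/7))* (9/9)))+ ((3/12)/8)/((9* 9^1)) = 155569/127008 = 1.22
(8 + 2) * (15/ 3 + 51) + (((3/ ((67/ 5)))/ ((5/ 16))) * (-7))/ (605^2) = 13733257664/ 24523675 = 560.00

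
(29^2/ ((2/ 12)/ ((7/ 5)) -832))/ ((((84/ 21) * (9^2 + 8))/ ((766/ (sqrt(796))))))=-6764163 * sqrt(199)/ 1237609258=-0.08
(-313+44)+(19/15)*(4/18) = -36277/135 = -268.72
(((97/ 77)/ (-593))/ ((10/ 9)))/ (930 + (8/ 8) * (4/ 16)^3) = -27936/ 13588941905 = -0.00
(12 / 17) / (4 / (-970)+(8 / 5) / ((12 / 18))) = 2910 / 9877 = 0.29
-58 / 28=-29 / 14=-2.07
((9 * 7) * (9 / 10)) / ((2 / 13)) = 7371 / 20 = 368.55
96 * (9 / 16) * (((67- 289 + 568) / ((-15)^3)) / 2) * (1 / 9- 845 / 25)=524536 / 5625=93.25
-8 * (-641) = 5128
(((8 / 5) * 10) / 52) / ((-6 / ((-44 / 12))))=22 / 117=0.19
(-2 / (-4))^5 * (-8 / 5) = -1 / 20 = -0.05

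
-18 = -18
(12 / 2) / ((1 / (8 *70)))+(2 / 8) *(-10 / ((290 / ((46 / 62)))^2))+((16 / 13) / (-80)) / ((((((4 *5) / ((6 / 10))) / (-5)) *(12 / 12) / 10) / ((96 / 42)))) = 9884776636853 / 2941851640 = 3360.05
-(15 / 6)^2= -25 / 4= -6.25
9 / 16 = 0.56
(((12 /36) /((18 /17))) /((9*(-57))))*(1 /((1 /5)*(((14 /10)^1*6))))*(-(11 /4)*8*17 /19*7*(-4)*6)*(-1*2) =635800 /263169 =2.42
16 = 16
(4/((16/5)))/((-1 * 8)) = -0.16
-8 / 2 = -4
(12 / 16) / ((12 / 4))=0.25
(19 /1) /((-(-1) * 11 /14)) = 266 /11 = 24.18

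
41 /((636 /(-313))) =-12833 /636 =-20.18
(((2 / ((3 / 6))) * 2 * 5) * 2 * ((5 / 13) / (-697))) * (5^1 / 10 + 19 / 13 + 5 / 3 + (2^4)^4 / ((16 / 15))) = -958520600 / 353379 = -2712.44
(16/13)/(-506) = -8/3289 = -0.00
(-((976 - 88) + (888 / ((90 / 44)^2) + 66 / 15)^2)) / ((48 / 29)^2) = -4581132573199 / 262440000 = -17455.92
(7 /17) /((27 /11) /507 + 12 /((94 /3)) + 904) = 611611 /1343324309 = 0.00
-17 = -17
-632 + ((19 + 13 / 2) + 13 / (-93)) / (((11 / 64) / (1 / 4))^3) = -68570440 / 123783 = -553.96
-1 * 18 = -18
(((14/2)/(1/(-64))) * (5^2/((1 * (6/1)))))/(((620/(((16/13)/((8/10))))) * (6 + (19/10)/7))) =-392000/530751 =-0.74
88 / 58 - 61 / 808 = 33783 / 23432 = 1.44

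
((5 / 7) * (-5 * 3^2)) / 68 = -225 / 476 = -0.47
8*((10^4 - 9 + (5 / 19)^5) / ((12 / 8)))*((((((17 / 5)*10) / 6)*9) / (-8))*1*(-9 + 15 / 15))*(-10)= -67289286396480 / 2476099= -27175523.43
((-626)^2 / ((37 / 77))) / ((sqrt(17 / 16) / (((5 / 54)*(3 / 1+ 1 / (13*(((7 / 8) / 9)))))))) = 4957231400*sqrt(17) / 73593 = 277732.78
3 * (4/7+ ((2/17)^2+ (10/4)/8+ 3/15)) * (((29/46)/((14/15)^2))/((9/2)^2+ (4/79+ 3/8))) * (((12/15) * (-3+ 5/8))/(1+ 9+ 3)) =-208804303629/12393358726112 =-0.02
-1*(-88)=88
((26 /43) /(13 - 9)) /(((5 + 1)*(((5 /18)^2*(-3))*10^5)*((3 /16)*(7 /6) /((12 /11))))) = -1404 /258671875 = -0.00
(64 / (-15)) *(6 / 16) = -8 / 5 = -1.60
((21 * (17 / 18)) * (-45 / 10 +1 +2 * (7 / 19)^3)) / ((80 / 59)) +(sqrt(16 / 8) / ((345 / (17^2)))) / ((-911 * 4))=-109155487 / 2194880- 289 * sqrt(2) / 1257180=-49.73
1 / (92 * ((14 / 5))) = 5 / 1288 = 0.00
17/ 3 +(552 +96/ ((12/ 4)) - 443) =440/ 3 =146.67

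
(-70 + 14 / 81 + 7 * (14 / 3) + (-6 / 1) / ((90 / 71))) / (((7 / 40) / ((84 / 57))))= -28576 / 81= -352.79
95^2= 9025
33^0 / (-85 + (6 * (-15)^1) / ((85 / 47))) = -17 / 2291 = -0.01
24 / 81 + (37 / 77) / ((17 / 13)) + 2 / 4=82261 / 70686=1.16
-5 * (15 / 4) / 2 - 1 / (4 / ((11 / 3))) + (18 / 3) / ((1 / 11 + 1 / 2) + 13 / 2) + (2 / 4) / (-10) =-14813 / 1560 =-9.50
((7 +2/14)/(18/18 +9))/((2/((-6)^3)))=-540/7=-77.14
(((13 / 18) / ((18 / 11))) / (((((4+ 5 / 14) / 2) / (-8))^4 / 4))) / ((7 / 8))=411452833792 / 1121513121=366.87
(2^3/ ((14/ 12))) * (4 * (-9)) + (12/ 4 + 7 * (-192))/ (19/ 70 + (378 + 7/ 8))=-250.39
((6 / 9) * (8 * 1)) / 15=16 / 45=0.36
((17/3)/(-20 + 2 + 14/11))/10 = -187/5520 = -0.03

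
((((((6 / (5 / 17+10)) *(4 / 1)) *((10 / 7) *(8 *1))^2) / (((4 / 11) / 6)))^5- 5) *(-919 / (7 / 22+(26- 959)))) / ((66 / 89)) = 1243442998013269561331619776706444947 / 292245643867561251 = 4254787108398331655.64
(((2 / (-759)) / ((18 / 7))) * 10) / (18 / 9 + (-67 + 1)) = 35 / 218592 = 0.00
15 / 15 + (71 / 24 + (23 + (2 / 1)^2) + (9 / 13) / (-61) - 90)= -1123897 / 19032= -59.05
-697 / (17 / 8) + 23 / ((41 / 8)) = -13264 / 41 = -323.51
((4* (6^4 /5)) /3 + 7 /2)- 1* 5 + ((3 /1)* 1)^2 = 3531 /10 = 353.10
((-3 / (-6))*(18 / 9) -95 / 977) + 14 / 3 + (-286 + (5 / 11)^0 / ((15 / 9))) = -4100917 / 14655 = -279.83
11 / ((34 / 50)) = 275 / 17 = 16.18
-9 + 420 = 411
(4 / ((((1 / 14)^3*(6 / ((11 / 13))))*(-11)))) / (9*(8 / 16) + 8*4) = -10976 / 2847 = -3.86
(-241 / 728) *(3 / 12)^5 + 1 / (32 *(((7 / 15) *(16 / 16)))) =7097 / 106496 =0.07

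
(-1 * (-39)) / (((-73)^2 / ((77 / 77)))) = 39 / 5329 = 0.01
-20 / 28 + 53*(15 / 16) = 5485 / 112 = 48.97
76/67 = 1.13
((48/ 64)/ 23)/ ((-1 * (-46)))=3/ 4232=0.00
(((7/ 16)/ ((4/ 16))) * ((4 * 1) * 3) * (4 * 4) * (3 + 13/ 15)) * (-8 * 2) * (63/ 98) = -66816/ 5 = -13363.20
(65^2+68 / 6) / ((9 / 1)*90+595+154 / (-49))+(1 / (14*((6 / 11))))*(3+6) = 3462451 / 824292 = 4.20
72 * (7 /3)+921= 1089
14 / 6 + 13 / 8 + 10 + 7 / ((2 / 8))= 1007 / 24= 41.96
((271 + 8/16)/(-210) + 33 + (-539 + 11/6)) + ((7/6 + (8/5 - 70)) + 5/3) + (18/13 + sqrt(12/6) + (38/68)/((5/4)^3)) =-567.94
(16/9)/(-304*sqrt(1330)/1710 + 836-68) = sqrt(1330)/1866107 + 4320/1866107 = 0.00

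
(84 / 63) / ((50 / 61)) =122 / 75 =1.63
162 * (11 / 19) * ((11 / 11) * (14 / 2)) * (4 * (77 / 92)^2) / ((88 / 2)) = 3361743 / 80408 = 41.81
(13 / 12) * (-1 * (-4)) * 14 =182 / 3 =60.67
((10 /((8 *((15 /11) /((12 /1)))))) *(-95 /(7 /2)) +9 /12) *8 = -16678 /7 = -2382.57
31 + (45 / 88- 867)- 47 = -77659 / 88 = -882.49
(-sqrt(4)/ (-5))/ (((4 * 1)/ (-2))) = -1/ 5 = -0.20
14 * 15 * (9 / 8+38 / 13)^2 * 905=16842326025 / 5408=3114335.43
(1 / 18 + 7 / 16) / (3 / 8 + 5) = 71 / 774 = 0.09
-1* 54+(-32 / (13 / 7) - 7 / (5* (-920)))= -4259509 / 59800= -71.23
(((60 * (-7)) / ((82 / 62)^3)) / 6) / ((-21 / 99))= 9831030 / 68921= 142.64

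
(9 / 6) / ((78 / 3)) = 3 / 52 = 0.06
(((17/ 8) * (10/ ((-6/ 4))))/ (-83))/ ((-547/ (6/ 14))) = -85/ 635614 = -0.00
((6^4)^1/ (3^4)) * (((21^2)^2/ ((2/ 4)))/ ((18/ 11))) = 3803184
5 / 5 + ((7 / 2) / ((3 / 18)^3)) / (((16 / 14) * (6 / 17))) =1875.25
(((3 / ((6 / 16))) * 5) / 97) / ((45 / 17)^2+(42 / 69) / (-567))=21536280 / 365883709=0.06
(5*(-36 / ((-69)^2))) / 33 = -20 / 17457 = -0.00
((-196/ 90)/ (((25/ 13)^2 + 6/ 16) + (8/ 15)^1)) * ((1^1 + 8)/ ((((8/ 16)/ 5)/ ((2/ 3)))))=-2649920/ 93421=-28.37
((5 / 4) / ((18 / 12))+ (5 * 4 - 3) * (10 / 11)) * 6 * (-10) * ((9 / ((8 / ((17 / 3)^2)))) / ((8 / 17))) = -26407375 / 352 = -75020.95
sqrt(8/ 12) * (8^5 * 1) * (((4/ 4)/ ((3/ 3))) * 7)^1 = 229376 * sqrt(6)/ 3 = 187284.72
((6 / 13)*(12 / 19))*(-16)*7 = -8064 / 247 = -32.65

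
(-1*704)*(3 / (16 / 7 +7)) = -14784 / 65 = -227.45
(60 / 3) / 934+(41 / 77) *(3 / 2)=58981 / 71918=0.82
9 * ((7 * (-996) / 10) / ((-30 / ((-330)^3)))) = -7516582920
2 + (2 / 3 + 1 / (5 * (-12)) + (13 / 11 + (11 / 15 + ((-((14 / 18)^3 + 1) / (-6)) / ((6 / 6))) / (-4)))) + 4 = 4091557 / 481140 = 8.50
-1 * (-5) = 5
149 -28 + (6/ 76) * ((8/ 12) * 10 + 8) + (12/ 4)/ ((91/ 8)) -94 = 49141/ 1729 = 28.42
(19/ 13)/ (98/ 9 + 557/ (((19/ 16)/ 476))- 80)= 3249/ 496173470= 0.00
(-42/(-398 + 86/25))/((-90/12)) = -35/2466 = -0.01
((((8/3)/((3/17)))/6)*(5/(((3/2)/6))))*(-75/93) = -34000/837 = -40.62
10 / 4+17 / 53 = 299 / 106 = 2.82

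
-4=-4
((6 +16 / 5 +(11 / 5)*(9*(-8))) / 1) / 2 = -373 / 5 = -74.60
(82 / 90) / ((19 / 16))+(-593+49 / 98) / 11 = -998743 / 18810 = -53.10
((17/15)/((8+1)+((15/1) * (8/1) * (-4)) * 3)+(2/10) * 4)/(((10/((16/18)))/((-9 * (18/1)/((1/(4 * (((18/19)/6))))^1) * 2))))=-219584/15105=-14.54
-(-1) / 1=1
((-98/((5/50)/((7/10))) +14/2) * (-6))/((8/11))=5601.75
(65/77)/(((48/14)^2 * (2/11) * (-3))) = -455/3456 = -0.13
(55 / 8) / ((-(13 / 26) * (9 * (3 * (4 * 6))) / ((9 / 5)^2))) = -11 / 160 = -0.07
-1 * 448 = -448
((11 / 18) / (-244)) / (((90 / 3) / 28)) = -77 / 32940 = -0.00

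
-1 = -1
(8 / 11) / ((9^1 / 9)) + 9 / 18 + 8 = 203 / 22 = 9.23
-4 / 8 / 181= -1 / 362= -0.00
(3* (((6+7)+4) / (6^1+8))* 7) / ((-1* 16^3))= -51 / 8192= -0.01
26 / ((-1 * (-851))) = 26 / 851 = 0.03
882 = 882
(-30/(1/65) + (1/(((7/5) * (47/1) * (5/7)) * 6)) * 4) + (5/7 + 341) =-1608.27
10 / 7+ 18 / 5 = 176 / 35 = 5.03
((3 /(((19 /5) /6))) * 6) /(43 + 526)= 0.05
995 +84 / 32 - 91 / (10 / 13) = 35173 / 40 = 879.32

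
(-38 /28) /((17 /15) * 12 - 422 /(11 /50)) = 1045 /1466528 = 0.00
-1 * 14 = -14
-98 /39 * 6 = -196 /13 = -15.08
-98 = -98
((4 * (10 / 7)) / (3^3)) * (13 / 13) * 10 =400 / 189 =2.12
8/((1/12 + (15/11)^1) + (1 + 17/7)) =7392/4505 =1.64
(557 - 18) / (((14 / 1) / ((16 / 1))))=616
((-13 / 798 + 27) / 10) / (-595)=-21533 / 4748100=-0.00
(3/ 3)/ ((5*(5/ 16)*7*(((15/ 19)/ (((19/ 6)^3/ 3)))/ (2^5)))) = 8340544/ 212625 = 39.23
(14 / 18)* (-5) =-35 / 9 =-3.89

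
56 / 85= 0.66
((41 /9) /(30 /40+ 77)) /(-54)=-82 /75573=-0.00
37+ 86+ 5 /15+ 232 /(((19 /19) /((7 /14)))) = 718 /3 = 239.33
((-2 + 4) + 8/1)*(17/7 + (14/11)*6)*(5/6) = 19375/231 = 83.87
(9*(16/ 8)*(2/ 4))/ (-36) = -1/ 4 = -0.25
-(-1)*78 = 78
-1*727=-727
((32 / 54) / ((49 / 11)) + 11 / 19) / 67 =17897 / 1684179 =0.01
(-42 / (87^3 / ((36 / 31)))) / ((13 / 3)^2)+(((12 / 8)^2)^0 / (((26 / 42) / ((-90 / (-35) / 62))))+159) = 20324621424 / 127773971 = 159.07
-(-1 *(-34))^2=-1156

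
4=4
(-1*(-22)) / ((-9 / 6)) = -14.67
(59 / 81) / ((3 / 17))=1003 / 243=4.13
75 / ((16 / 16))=75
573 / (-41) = -573 / 41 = -13.98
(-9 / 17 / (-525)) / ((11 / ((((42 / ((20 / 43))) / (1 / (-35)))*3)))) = -8127 / 9350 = -0.87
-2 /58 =-1 /29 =-0.03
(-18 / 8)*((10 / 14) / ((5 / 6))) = -27 / 14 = -1.93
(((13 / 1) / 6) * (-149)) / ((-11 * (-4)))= -1937 / 264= -7.34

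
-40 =-40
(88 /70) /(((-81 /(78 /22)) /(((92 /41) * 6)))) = -9568 /12915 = -0.74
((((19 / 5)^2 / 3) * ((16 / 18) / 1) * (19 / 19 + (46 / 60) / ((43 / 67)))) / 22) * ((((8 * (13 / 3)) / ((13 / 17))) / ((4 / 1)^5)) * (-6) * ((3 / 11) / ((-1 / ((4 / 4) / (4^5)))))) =17373847 / 575410176000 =0.00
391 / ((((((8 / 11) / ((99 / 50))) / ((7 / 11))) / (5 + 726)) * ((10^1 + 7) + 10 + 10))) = 198073953 / 14800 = 13383.38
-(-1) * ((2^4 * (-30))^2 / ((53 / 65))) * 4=59904000 / 53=1130264.15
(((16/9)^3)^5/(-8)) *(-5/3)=720575940379279360/617673396283947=1166.60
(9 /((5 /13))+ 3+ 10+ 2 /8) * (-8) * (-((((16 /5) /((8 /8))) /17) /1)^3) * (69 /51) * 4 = 552435712 /52200625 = 10.58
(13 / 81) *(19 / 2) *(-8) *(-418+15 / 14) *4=11533912 / 567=20342.00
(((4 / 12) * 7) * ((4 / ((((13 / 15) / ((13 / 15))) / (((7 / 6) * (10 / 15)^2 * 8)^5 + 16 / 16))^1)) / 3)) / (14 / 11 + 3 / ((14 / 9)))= 76054045866568 / 63666100359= 1194.58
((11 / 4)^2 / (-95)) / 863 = -121 / 1311760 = -0.00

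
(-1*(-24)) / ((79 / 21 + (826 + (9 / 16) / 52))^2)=7326498816 / 210185885888521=0.00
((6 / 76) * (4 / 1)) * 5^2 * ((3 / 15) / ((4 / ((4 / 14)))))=15 / 133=0.11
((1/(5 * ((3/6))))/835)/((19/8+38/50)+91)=16/3144109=0.00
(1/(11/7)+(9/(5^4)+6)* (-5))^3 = -66302267616424/2599609375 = -25504.70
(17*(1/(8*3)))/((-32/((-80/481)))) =85/23088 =0.00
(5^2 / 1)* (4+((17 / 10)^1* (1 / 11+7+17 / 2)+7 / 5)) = 35095 / 44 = 797.61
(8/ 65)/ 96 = 1/ 780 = 0.00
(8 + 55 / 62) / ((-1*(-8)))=551 / 496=1.11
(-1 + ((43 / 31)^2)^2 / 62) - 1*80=-4634503661 / 57258302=-80.94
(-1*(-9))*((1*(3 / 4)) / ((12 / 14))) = 63 / 8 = 7.88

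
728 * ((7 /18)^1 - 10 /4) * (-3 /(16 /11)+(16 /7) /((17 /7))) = 527345 /306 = 1723.35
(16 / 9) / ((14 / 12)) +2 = 74 / 21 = 3.52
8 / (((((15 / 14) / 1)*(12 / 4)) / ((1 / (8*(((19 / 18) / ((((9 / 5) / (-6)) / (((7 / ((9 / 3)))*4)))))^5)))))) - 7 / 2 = -166463183959420489 / 47560909592000000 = -3.50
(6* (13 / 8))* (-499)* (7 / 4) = -136227 / 16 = -8514.19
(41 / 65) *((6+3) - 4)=3.15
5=5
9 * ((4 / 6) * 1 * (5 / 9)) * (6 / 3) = 6.67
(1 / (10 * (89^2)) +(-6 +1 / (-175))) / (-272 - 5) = 16649907 / 767940950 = 0.02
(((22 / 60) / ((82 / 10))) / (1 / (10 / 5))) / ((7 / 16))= 176 / 861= 0.20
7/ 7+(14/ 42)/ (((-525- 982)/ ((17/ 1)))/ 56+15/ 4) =7141/ 6189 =1.15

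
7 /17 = 0.41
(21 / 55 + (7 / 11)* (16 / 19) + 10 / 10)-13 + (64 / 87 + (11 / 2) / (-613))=-1154257807 / 111461790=-10.36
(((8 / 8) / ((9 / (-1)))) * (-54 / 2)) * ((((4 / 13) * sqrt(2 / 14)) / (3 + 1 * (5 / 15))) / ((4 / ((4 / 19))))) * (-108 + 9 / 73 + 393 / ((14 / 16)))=3138966 * sqrt(7) / 4417595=1.88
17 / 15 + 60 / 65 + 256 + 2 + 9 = 52466 / 195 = 269.06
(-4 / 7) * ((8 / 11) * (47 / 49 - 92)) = 142752 / 3773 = 37.84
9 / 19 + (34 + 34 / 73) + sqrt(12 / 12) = 49848 / 1387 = 35.94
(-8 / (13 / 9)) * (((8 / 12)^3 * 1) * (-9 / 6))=32 / 13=2.46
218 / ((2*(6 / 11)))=1199 / 6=199.83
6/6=1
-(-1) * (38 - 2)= 36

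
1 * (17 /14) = 17 /14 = 1.21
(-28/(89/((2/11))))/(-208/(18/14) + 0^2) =9/25454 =0.00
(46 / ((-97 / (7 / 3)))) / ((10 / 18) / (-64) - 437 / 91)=5625984 / 24460199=0.23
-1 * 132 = -132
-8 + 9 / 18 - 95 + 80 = -45 / 2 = -22.50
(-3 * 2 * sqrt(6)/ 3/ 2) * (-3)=3 * sqrt(6)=7.35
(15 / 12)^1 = 5 / 4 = 1.25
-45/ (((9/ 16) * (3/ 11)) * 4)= -220/ 3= -73.33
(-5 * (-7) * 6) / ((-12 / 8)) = -140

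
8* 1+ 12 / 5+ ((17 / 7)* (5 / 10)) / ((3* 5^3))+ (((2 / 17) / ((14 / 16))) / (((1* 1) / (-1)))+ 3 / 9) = 45059 / 4250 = 10.60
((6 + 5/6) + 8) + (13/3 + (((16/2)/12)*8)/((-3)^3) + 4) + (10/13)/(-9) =48193/2106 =22.88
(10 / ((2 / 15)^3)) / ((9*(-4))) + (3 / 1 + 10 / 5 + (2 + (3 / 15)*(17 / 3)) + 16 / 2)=-24253 / 240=-101.05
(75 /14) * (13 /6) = 325 /28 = 11.61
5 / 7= 0.71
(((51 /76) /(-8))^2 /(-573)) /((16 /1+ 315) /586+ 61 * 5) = -4981 /123948524032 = -0.00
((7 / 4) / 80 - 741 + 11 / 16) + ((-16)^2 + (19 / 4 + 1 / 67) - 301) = -16734471 / 21440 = -780.53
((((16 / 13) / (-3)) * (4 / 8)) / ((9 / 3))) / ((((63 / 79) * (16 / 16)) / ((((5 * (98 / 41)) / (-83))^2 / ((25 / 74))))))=-64165696 / 12194170677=-0.01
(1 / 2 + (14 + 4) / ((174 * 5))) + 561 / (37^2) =369409 / 397010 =0.93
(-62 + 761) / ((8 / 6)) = 2097 / 4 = 524.25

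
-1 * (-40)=40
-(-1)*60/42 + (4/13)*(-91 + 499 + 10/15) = 127.17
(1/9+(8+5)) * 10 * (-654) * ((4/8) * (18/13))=-771720/13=-59363.08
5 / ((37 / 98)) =13.24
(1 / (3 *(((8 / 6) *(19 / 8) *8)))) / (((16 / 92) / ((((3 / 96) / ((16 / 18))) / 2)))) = 207 / 155648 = 0.00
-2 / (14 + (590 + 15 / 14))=-0.00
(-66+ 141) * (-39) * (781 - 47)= -2146950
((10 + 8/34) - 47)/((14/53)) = -33125/238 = -139.18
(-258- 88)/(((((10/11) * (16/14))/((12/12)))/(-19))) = 253099/40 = 6327.48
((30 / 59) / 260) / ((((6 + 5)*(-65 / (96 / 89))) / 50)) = -1440 / 9761609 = -0.00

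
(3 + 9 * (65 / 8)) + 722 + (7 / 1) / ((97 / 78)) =623713 / 776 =803.75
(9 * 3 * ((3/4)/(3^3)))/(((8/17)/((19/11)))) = 969/352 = 2.75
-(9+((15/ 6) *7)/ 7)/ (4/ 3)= -8.62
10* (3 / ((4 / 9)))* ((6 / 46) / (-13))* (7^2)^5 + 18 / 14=-800817325533 / 4186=-191308486.75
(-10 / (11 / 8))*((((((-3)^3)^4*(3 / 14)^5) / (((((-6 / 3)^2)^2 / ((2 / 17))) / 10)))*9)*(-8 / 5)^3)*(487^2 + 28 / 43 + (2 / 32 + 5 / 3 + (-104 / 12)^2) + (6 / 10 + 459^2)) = 7163587554794779572 / 3378627175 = 2120265771.79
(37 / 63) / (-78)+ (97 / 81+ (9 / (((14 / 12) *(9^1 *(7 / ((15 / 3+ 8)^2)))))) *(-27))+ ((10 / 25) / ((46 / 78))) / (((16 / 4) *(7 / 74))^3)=-90551613119 / 166142340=-545.02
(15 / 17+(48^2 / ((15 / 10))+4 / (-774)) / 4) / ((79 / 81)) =45578385 / 115498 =394.62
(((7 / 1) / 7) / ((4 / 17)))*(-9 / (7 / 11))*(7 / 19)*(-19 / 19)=1683 / 76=22.14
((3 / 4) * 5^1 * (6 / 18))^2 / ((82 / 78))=975 / 656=1.49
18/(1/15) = 270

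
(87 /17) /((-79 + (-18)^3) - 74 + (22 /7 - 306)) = -609 /748255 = -0.00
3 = 3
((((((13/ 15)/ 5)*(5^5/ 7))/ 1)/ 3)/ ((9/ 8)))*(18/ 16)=1625/ 63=25.79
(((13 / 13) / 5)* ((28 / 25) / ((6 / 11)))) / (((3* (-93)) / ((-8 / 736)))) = 77 / 4812750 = 0.00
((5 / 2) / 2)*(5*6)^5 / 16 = 3796875 / 2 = 1898437.50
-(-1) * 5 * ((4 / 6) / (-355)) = -0.01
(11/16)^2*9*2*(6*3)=9801/64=153.14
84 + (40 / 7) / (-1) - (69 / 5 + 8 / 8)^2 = -24632 / 175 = -140.75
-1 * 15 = -15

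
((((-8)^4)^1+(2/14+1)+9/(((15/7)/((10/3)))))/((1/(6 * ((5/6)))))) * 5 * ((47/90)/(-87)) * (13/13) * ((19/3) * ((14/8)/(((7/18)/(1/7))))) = -64246885/25578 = -2511.80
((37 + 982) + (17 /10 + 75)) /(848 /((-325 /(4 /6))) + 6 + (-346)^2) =2136615 /233454508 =0.01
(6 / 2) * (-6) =-18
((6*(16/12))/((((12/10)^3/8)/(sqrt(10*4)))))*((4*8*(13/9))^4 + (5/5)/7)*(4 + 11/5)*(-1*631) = -1640296735317917200*sqrt(10)/1240029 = -4183026140632.98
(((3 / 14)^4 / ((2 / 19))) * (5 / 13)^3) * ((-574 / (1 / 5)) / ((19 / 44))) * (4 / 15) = -1522125 / 753571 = -2.02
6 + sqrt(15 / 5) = 7.73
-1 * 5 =-5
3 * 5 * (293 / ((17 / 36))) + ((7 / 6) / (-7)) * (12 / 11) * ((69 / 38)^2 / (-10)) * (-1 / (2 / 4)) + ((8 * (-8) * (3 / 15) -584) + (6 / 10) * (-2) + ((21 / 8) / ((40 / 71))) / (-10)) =1881225236023 / 216022400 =8708.47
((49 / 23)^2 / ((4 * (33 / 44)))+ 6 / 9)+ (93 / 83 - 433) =-18866835 / 43907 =-429.70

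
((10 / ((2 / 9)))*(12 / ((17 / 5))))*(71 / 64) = 47925 / 272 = 176.19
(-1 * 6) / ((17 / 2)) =-12 / 17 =-0.71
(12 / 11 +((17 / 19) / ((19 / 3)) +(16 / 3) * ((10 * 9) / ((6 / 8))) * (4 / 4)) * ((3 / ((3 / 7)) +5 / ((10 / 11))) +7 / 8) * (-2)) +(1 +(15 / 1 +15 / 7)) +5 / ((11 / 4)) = -1901618025 / 111188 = -17102.73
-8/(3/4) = -32/3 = -10.67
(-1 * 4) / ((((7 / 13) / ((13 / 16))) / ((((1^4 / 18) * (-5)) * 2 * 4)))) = 845 / 63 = 13.41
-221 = -221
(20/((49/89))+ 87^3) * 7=32268427/7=4609775.29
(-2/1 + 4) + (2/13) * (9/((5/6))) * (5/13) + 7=1629/169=9.64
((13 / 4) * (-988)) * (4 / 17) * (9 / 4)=-28899 / 17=-1699.94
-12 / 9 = -4 / 3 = -1.33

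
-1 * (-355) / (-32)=-355 / 32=-11.09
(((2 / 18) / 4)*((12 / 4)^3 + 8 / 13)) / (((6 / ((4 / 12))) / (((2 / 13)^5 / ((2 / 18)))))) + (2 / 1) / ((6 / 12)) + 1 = 217207841 / 43441281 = 5.00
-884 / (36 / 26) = -5746 / 9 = -638.44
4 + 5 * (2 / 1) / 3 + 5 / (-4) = 73 / 12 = 6.08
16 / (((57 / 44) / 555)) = 130240 / 19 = 6854.74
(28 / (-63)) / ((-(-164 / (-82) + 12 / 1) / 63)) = 2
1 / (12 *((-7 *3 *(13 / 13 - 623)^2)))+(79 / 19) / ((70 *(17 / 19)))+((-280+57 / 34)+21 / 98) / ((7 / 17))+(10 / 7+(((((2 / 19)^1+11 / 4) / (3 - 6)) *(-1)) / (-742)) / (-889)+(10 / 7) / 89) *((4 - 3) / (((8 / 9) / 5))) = -1762169844069842081881 / 2641079446058168640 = -667.22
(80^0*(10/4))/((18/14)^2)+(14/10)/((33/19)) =20657/8910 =2.32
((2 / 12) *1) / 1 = 1 / 6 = 0.17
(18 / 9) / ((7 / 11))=22 / 7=3.14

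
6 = 6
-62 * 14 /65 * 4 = -3472 /65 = -53.42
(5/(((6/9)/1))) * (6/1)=45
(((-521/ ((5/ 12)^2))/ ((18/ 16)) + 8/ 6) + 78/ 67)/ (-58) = 6695869/ 145725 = 45.95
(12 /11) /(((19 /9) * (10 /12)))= 0.62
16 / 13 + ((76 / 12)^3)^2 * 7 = 4281186835 / 9477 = 451744.94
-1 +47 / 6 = 41 / 6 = 6.83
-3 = -3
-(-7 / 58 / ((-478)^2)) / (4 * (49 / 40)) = 5 / 46382252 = 0.00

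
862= 862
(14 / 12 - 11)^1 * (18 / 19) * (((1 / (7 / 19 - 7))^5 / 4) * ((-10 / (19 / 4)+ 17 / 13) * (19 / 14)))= -1514720983 / 7706600568576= -0.00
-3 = -3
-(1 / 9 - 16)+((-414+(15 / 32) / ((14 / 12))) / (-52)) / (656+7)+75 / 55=2199902291 / 127423296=17.26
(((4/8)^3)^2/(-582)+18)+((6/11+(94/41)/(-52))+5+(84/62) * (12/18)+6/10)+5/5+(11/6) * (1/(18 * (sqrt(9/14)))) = 11 * sqrt(14)/324+880246117987/33849678720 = 26.13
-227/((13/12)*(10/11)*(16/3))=-22473/520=-43.22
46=46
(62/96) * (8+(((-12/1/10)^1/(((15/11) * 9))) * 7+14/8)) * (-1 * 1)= -5.85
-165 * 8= -1320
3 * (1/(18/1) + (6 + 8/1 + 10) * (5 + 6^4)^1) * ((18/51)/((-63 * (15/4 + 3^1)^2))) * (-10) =115.18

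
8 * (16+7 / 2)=156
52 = 52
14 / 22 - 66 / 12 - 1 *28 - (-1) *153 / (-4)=-71.11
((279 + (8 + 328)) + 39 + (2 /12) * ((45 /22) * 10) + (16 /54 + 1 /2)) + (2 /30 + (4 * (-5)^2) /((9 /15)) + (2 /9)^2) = 3675322 /4455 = 824.99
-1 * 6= -6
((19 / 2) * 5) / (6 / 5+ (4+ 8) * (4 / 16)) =475 / 42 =11.31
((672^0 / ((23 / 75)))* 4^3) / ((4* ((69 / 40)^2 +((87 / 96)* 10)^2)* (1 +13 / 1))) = 3840000 / 87691709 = 0.04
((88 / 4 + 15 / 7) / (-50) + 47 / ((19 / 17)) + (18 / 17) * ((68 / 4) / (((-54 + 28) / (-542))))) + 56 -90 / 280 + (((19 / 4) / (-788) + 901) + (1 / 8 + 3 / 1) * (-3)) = 185851816707 / 136245200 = 1364.10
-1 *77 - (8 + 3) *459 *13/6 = -22033/2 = -11016.50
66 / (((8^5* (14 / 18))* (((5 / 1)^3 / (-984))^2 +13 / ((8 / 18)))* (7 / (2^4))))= 4493313 / 22216296592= 0.00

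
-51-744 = -795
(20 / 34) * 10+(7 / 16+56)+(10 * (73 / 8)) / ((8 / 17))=256.23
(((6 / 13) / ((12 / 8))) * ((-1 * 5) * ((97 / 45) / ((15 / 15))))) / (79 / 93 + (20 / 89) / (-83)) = -88850836 / 22686807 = -3.92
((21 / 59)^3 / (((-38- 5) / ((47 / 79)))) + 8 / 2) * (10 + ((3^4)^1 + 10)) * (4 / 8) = 281815713085 / 1395344926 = 201.97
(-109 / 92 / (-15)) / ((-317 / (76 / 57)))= -109 / 328095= -0.00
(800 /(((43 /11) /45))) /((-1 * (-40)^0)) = -396000 /43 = -9209.30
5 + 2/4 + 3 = 17/2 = 8.50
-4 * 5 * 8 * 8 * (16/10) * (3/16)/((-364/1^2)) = 96/91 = 1.05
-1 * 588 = -588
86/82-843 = -34520/41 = -841.95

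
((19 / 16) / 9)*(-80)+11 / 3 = -62 / 9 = -6.89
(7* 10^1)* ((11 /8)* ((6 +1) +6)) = 5005 /4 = 1251.25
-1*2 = -2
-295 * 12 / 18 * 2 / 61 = -1180 / 183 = -6.45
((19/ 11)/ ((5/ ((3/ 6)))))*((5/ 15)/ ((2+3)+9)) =19/ 4620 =0.00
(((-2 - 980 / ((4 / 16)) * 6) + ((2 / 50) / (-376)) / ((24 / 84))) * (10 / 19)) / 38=-442213607 / 1357360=-325.79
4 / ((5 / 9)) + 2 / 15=22 / 3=7.33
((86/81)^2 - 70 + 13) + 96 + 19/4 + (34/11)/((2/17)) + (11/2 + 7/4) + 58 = 136.40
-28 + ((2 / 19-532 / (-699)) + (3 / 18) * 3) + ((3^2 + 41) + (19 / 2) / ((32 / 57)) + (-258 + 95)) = -122.71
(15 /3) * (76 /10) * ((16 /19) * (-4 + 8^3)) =16256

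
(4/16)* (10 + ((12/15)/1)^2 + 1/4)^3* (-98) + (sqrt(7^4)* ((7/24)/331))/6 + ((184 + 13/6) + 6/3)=-187395731027899/5958000000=-31452.79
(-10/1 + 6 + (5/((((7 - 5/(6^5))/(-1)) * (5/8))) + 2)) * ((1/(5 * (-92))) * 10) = 0.07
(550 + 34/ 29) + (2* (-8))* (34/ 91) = 1438768/ 2639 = 545.19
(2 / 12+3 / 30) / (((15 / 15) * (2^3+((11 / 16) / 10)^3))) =3276800 / 98307993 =0.03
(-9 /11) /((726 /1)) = -3 /2662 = -0.00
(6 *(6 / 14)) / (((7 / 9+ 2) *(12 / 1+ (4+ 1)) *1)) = 162 / 2975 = 0.05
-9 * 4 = -36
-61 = -61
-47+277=230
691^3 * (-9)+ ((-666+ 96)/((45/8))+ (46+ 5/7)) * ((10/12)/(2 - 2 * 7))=-4489814954833/1512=-2969454335.21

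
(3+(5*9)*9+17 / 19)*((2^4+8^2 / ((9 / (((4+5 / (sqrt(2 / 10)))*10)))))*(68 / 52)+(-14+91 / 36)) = 35558713 / 228+422633600*sqrt(5) / 2223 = 581077.33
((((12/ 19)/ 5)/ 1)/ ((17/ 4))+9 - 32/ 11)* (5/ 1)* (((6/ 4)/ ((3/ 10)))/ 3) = 51.01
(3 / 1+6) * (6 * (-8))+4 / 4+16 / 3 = -1277 / 3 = -425.67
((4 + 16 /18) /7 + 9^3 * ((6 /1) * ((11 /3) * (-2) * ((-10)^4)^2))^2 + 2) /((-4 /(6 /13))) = -1628473846153846153846.46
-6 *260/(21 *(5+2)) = -520/49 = -10.61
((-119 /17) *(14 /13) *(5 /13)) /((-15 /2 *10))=98 /2535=0.04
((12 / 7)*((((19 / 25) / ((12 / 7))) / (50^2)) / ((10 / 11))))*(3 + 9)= 627 / 156250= 0.00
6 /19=0.32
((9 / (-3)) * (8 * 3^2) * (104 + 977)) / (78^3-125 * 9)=-25944 / 52603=-0.49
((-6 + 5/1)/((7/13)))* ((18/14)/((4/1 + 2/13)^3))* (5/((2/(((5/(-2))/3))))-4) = 2084953/10287648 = 0.20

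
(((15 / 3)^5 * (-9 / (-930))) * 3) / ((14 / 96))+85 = 153445 / 217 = 707.12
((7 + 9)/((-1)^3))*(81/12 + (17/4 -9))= -32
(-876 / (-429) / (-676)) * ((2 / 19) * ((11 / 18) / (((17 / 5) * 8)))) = -365 / 51093432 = -0.00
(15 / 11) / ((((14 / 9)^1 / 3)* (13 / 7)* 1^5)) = 405 / 286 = 1.42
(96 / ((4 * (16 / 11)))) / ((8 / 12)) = 24.75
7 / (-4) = -7 / 4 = -1.75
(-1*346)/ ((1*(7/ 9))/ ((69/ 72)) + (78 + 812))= -11937/ 30733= -0.39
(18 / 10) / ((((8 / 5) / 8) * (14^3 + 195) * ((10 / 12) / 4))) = 216 / 14695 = 0.01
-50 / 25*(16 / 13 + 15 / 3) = -162 / 13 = -12.46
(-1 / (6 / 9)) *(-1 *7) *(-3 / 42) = -3 / 4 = -0.75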